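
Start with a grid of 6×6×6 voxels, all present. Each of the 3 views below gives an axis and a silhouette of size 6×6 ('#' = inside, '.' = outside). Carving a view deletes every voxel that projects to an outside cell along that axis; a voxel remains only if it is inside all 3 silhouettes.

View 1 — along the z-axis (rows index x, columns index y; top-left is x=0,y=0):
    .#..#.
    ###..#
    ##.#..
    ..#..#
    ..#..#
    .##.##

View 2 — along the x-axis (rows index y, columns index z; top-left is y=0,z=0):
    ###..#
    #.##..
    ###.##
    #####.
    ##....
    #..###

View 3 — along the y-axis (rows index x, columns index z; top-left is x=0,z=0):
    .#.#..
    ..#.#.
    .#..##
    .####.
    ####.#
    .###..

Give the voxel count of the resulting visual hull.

full grid |V| = 216
step 1: project along z, AND mask (17/36) → |grid| = 102
step 2: project along x, AND mask (23/36) → |grid| = 65
step 3: project along y, AND mask (19/36) → |grid| = 29

voxel count = 29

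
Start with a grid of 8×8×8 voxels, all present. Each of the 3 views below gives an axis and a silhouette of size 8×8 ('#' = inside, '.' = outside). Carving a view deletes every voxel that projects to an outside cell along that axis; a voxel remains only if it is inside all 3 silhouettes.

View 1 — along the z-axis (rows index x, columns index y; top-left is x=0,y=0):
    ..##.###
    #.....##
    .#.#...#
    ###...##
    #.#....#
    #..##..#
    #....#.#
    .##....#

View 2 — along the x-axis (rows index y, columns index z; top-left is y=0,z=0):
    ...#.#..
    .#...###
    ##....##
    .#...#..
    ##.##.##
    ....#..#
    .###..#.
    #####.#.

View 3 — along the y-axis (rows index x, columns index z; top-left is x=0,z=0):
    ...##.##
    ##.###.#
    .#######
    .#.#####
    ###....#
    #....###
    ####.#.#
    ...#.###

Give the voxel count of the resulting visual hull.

initial block: 8^3 = 512
carve view 1 (along z, XY-mask fill 29/64): 232 voxels remain
carve view 2 (along x, YZ-mask fill 30/64): 114 voxels remain
carve view 3 (along y, XZ-mask fill 41/64): 71 voxels remain

71 voxels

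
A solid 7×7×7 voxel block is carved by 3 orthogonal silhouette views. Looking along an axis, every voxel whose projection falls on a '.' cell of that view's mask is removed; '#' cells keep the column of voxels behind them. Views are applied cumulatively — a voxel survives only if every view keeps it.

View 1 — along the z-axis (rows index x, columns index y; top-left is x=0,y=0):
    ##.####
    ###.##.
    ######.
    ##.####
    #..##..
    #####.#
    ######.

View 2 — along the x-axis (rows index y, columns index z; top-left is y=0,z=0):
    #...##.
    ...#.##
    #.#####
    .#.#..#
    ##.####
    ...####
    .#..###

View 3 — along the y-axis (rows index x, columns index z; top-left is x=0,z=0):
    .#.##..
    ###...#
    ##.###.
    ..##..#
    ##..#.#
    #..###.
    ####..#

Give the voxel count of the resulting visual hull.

88 voxels

before carving: 343 voxels (7×7×7)
[1] z-view keeps 38 columns → grid now 266
[2] x-view keeps 29 columns → grid now 155
[3] y-view keeps 28 columns → grid now 88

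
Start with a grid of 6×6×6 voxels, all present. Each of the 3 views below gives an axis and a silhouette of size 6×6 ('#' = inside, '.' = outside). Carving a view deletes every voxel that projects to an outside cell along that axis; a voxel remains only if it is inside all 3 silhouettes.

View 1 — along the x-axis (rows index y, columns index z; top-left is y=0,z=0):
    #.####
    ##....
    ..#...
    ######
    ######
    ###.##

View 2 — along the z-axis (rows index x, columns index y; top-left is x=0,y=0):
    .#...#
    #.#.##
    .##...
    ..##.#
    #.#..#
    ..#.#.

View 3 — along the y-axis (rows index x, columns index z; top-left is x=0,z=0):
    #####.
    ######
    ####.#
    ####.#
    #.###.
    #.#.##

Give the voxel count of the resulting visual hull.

before carving: 216 voxels (6×6×6)
[1] x-view keeps 25 columns → grid now 150
[2] z-view keeps 16 columns → grid now 57
[3] y-view keeps 29 columns → grid now 49

voxel count = 49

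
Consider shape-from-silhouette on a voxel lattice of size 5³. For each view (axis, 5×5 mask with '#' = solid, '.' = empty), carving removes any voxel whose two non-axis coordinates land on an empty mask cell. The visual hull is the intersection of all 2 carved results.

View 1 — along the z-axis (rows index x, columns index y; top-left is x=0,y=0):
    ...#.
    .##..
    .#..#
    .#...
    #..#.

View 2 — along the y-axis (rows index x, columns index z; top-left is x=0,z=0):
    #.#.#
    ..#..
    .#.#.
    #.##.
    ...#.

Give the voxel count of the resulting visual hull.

|visual hull| = 14

full grid |V| = 125
  1. axis=2 (XY plane), |mask|=8  ⇒  voxels=40
  2. axis=1 (XZ plane), |mask|=10  ⇒  voxels=14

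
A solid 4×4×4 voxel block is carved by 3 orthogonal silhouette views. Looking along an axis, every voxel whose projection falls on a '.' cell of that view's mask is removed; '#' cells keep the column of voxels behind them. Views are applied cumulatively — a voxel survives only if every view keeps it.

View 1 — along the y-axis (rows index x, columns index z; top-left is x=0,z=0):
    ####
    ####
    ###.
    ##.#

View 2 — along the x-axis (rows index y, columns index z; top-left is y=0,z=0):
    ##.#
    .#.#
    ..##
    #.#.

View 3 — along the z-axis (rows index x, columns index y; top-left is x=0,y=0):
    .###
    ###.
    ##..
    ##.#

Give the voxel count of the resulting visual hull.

|visual hull| = 22

before carving: 64 voxels (4×4×4)
V1 y: intersect with XZ mask (14 set) -- 56 left
V2 x: intersect with YZ mask (9 set) -- 31 left
V3 z: intersect with XY mask (11 set) -- 22 left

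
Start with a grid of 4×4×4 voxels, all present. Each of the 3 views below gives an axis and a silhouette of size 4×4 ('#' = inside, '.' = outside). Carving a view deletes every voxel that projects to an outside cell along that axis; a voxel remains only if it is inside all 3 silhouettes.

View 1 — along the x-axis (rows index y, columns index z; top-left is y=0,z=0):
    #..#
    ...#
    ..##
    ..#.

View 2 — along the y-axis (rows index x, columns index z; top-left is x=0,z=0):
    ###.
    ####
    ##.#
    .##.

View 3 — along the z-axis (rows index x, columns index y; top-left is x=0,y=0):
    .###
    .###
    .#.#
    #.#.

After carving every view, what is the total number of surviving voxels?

before carving: 64 voxels (4×4×4)
carve view 1 (along x, YZ-mask fill 6/16): 24 voxels remain
carve view 2 (along y, XZ-mask fill 12/16): 15 voxels remain
carve view 3 (along z, XY-mask fill 10/16): 8 voxels remain

8 voxels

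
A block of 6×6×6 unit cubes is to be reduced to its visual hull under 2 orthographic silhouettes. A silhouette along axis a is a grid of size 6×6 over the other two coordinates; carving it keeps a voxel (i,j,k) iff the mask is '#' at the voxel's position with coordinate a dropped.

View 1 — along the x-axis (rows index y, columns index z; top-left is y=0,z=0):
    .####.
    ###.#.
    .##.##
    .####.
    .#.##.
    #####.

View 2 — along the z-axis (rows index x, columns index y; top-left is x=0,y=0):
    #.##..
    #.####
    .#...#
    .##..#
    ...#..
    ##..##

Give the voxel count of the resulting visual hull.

remaining voxels: 74

initial block: 6^3 = 216
after view 1 [x-axis, 24 of 36 cells solid] → remaining = 144
after view 2 [z-axis, 18 of 36 cells solid] → remaining = 74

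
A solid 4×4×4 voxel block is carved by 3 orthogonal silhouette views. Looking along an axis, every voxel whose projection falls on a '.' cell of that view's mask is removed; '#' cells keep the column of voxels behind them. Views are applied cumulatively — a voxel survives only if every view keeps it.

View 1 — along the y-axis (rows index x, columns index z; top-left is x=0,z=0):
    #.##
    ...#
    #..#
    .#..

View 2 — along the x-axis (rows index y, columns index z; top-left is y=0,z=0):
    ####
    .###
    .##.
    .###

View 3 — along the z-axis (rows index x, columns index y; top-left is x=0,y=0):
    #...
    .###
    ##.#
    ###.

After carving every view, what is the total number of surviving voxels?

remaining voxels: 12

before carving: 64 voxels (4×4×4)
after view 1 [y-axis, 7 of 16 cells solid] → remaining = 28
after view 2 [x-axis, 12 of 16 cells solid] → remaining = 19
after view 3 [z-axis, 10 of 16 cells solid] → remaining = 12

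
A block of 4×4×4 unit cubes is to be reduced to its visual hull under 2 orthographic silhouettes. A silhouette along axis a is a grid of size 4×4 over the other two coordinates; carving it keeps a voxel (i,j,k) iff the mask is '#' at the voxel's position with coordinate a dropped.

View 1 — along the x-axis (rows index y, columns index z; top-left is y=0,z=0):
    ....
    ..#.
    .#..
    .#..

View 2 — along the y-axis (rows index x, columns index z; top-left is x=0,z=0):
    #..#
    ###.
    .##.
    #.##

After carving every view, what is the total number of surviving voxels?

7 voxels

before carving: 64 voxels (4×4×4)
V1 x: intersect with YZ mask (3 set) -- 12 left
V2 y: intersect with XZ mask (10 set) -- 7 left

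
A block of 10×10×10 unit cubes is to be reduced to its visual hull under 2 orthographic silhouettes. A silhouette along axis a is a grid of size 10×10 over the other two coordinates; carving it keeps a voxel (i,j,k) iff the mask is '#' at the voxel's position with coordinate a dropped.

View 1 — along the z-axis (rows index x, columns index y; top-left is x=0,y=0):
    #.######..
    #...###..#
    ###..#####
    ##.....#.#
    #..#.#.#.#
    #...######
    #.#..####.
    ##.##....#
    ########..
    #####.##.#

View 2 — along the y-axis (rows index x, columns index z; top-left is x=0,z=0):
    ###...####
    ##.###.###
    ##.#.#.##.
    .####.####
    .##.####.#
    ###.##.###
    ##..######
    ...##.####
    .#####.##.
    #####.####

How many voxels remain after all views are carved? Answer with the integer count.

remaining voxels: 466

full grid |V| = 1000
carve view 1 (along z, XY-mask fill 63/100): 630 voxels remain
carve view 2 (along y, XZ-mask fill 74/100): 466 voxels remain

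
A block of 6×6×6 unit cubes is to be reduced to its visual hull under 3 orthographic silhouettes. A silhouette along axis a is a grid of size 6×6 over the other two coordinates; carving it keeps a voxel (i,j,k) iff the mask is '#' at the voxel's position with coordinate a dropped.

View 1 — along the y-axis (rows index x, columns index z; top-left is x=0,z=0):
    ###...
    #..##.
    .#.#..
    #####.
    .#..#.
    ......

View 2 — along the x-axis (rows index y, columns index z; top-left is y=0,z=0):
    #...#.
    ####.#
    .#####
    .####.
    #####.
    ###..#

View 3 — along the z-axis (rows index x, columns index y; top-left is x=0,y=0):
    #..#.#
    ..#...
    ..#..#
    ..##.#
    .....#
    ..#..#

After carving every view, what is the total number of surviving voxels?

before carving: 216 voxels (6×6×6)
V1 y: intersect with XZ mask (15 set) -- 90 left
V2 x: intersect with YZ mask (25 set) -- 66 left
V3 z: intersect with XY mask (12 set) -- 23 left

remaining voxels: 23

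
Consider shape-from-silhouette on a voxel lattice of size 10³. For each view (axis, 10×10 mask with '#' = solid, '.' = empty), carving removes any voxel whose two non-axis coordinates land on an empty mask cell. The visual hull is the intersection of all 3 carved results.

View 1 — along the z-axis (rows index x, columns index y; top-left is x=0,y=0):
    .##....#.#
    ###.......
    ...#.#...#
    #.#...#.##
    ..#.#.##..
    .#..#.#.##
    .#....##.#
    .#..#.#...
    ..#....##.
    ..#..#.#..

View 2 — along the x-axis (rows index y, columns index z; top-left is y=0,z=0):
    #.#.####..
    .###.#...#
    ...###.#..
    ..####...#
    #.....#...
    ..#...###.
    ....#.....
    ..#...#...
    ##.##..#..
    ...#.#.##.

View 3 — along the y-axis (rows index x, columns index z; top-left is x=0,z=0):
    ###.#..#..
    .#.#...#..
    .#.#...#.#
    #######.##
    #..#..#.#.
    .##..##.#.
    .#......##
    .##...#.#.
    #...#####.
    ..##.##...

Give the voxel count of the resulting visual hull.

remaining voxels: 62

start: 10×10×10 = 1000 voxels
step 1: project along z, AND mask (37/100) → |grid| = 370
step 2: project along x, AND mask (38/100) → |grid| = 130
step 3: project along y, AND mask (47/100) → |grid| = 62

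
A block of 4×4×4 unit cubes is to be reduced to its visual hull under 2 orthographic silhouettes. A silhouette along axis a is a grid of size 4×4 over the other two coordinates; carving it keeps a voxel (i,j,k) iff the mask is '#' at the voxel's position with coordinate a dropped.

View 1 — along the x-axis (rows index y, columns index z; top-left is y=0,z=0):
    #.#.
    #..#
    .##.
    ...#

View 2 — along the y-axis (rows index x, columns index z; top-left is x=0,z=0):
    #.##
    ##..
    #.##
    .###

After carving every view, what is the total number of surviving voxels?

|visual hull| = 20

before carving: 64 voxels (4×4×4)
  1. axis=0 (YZ plane), |mask|=7  ⇒  voxels=28
  2. axis=1 (XZ plane), |mask|=11  ⇒  voxels=20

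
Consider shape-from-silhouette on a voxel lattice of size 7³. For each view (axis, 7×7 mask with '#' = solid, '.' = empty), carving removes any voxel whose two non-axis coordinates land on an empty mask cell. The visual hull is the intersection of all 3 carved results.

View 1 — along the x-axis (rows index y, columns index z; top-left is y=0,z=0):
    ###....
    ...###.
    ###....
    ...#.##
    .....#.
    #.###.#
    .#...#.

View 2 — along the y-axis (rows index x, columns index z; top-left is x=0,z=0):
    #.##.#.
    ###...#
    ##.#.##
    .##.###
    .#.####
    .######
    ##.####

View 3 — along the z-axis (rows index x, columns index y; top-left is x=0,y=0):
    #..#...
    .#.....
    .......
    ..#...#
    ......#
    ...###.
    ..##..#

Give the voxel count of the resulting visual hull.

start: 7×7×7 = 343 voxels
step 1: project along x, AND mask (20/49) → |grid| = 140
step 2: project along y, AND mask (35/49) → |grid| = 101
step 3: project along z, AND mask (12/49) → |grid| = 25

voxel count = 25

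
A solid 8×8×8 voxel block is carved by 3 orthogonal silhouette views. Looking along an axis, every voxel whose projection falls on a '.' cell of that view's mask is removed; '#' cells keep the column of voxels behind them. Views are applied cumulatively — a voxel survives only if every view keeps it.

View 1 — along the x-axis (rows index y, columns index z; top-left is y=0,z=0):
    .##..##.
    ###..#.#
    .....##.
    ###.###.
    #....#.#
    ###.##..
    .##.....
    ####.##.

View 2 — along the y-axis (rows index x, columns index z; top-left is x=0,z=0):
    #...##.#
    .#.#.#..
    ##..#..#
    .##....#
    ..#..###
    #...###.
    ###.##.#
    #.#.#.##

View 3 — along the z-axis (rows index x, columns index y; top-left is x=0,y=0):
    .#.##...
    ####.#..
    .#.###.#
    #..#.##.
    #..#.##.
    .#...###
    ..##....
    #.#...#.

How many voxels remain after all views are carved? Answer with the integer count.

initial block: 8^3 = 512
carve view 1 (along x, YZ-mask fill 33/64): 264 voxels remain
carve view 2 (along y, XZ-mask fill 33/64): 143 voxels remain
carve view 3 (along z, XY-mask fill 30/64): 66 voxels remain

|visual hull| = 66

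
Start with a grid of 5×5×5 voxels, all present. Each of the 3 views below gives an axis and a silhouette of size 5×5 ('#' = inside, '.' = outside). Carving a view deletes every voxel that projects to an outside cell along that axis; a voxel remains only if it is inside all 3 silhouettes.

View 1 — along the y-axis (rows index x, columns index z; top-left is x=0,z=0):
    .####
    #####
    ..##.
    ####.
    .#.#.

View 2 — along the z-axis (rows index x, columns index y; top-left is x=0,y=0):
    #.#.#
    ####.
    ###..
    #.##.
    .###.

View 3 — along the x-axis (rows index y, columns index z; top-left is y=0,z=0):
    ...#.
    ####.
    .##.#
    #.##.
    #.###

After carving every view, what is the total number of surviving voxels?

voxel count = 32

initial block: 5^3 = 125
carve view 1 (along y, XZ-mask fill 17/25): 85 voxels remain
carve view 2 (along z, XY-mask fill 16/25): 56 voxels remain
carve view 3 (along x, YZ-mask fill 15/25): 32 voxels remain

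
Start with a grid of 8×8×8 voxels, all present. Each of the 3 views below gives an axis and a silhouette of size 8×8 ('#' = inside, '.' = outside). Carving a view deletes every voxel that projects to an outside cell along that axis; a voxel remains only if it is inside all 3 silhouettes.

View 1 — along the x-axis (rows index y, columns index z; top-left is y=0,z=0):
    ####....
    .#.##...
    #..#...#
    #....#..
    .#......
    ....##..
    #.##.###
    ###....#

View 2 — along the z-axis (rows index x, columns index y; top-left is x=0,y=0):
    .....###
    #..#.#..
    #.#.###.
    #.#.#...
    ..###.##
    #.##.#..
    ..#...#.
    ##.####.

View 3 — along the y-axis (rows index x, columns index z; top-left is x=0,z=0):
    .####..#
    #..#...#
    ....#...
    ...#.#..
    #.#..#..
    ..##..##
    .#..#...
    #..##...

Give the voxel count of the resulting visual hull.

start: 8×8×8 = 512 voxels
step 1: project along x, AND mask (25/64) → |grid| = 200
step 2: project along z, AND mask (31/64) → |grid| = 98
step 3: project along y, AND mask (23/64) → |grid| = 33

|visual hull| = 33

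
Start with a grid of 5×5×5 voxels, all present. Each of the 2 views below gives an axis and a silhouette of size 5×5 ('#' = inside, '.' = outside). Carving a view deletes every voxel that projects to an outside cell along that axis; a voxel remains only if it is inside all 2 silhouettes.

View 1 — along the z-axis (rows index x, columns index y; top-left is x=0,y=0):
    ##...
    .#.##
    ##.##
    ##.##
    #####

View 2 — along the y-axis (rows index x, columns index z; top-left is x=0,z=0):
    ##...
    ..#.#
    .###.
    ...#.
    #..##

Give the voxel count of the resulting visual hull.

41 voxels

initial block: 5^3 = 125
carve view 1 (along z, XY-mask fill 18/25): 90 voxels remain
carve view 2 (along y, XZ-mask fill 11/25): 41 voxels remain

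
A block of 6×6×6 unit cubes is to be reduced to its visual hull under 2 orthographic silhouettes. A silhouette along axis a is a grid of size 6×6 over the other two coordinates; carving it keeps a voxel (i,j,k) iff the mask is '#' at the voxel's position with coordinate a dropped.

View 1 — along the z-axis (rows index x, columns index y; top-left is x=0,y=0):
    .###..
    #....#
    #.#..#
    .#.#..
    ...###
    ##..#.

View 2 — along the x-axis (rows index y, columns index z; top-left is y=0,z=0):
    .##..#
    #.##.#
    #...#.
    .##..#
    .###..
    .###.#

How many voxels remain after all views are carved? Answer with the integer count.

start: 6×6×6 = 216 voxels
[1] z-view keeps 16 columns → grid now 96
[2] x-view keeps 19 columns → grid now 52

52 voxels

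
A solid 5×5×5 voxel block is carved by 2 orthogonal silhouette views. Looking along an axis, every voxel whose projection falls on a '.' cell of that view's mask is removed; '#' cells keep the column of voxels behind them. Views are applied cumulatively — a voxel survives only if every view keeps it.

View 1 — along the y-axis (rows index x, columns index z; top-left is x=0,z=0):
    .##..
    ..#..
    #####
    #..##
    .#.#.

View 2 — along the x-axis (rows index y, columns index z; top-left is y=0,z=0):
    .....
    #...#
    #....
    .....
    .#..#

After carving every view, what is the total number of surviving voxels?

11 voxels

full grid |V| = 125
  1. axis=1 (XZ plane), |mask|=13  ⇒  voxels=65
  2. axis=0 (YZ plane), |mask|=5  ⇒  voxels=11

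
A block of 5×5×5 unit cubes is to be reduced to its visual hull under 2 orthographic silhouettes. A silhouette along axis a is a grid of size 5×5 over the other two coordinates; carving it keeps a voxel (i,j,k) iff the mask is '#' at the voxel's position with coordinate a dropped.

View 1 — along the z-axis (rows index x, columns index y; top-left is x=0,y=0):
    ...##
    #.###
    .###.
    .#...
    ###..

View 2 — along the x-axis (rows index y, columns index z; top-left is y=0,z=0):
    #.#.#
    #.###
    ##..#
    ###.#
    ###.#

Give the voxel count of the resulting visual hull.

before carving: 125 voxels (5×5×5)
step 1: project along z, AND mask (13/25) → |grid| = 65
step 2: project along x, AND mask (18/25) → |grid| = 47

remaining voxels: 47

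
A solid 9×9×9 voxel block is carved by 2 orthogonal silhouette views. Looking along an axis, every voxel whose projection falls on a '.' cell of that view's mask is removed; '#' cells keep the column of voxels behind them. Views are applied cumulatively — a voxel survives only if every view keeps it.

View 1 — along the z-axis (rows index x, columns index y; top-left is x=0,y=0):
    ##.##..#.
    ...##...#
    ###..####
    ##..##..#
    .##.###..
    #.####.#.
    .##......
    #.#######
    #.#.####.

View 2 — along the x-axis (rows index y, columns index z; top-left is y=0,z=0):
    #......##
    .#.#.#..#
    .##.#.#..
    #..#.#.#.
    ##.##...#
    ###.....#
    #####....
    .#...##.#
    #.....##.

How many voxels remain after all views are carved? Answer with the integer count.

full grid |V| = 729
V1 z: intersect with XY mask (47 set) -- 423 left
V2 x: intersect with YZ mask (36 set) -- 189 left

voxel count = 189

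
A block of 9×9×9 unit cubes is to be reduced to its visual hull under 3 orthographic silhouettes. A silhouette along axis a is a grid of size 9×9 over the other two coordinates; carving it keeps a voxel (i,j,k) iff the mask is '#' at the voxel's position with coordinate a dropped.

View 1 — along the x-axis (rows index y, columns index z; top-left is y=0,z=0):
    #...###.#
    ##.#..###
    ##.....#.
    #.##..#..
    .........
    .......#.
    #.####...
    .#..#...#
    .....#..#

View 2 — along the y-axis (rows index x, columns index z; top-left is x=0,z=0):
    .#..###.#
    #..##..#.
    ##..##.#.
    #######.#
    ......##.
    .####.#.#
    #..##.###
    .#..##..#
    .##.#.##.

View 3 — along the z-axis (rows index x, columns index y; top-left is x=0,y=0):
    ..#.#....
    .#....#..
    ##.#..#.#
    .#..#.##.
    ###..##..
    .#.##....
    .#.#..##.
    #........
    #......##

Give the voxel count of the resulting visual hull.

voxel count = 63

before carving: 729 voxels (9×9×9)
carve view 1 (along x, YZ-mask fill 29/81): 261 voxels remain
carve view 2 (along y, XZ-mask fill 45/81): 145 voxels remain
carve view 3 (along z, XY-mask fill 29/81): 63 voxels remain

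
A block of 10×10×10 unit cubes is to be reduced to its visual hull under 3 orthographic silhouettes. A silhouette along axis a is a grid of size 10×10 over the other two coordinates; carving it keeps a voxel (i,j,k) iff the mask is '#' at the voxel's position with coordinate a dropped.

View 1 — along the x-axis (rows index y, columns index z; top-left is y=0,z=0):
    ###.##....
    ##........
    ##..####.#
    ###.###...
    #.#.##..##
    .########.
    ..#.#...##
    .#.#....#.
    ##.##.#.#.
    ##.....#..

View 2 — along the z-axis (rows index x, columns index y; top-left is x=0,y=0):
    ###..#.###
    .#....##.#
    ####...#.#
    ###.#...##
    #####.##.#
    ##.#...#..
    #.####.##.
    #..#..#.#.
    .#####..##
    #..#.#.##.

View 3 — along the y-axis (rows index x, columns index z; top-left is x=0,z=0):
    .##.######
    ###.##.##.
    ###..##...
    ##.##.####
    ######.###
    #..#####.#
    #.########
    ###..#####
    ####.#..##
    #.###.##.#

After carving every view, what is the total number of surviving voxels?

before carving: 1000 voxels (10×10×10)
[1] x-view keeps 50 columns → grid now 500
[2] z-view keeps 58 columns → grid now 281
[3] y-view keeps 75 columns → grid now 215

215 voxels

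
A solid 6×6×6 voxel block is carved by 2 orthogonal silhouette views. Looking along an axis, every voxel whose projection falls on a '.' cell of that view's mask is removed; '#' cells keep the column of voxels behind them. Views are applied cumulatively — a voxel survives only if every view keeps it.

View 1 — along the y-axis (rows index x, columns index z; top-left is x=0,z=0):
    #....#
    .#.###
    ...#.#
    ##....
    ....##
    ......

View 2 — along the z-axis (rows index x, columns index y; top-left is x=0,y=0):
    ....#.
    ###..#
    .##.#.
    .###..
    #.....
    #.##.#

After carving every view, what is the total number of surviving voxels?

|visual hull| = 32

start: 6×6×6 = 216 voxels
carve view 1 (along y, XZ-mask fill 12/36): 72 voxels remain
carve view 2 (along z, XY-mask fill 16/36): 32 voxels remain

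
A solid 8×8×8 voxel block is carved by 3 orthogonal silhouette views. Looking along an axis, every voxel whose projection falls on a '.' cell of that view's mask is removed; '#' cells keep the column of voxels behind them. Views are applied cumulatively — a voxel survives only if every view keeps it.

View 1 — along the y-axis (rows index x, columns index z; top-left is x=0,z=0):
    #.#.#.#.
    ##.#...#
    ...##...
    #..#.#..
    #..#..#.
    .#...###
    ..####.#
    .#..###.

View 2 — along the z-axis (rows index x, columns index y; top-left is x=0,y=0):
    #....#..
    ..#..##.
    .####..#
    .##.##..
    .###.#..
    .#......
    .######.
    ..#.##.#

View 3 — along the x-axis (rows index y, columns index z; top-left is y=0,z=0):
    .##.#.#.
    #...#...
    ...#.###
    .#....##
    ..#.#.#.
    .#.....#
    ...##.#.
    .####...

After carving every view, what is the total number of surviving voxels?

initial block: 8^3 = 512
after view 1 [y-axis, 29 of 64 cells solid] → remaining = 232
after view 2 [z-axis, 29 of 64 cells solid] → remaining = 104
after view 3 [x-axis, 25 of 64 cells solid] → remaining = 37

voxel count = 37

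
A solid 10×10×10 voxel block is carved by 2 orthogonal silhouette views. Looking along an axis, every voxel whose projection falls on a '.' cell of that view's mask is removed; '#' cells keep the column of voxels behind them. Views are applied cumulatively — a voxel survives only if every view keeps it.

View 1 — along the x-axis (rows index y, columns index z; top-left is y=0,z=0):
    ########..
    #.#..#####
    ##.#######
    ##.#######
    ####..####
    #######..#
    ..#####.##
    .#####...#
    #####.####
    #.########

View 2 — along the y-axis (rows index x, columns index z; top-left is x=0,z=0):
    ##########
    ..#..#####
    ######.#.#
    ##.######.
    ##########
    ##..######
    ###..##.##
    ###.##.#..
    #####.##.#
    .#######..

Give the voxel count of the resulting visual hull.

full grid |V| = 1000
V1 x: intersect with YZ mask (80 set) -- 800 left
V2 y: intersect with XZ mask (78 set) -- 621 left

|visual hull| = 621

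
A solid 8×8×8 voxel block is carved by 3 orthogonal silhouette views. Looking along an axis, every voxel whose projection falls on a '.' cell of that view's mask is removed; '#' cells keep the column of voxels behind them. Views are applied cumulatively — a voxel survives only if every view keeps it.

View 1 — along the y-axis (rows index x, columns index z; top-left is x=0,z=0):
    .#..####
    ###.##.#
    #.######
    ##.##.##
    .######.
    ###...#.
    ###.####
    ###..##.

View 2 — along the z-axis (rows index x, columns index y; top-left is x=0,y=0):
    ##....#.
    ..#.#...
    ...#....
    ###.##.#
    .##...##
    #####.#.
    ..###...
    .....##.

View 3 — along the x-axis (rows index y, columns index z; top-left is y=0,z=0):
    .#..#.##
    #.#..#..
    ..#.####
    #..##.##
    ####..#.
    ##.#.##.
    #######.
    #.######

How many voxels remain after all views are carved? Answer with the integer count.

initial block: 8^3 = 512
  1. axis=1 (XZ plane), |mask|=46  ⇒  voxels=368
  2. axis=2 (XY plane), |mask|=27  ⇒  voxels=149
  3. axis=0 (YZ plane), |mask|=41  ⇒  voxels=97

voxel count = 97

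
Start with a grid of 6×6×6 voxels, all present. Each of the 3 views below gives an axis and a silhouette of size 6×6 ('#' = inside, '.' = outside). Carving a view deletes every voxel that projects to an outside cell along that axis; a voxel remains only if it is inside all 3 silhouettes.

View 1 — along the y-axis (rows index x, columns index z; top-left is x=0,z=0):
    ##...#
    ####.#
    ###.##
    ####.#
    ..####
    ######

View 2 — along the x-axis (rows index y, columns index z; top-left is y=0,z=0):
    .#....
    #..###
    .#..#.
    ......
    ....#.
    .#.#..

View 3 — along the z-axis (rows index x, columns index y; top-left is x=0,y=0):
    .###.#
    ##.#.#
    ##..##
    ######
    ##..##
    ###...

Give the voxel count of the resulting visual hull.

voxel count = 35

initial block: 6^3 = 216
after view 1 [y-axis, 28 of 36 cells solid] → remaining = 168
after view 2 [x-axis, 10 of 36 cells solid] → remaining = 43
after view 3 [z-axis, 25 of 36 cells solid] → remaining = 35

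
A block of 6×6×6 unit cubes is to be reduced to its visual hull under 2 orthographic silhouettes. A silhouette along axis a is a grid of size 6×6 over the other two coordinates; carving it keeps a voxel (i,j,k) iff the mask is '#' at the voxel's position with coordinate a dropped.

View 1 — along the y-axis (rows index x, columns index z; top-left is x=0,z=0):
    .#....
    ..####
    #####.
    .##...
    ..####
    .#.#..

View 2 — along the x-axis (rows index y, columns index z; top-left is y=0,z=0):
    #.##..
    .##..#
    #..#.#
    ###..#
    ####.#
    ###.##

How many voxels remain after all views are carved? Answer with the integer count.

66 voxels

start: 6×6×6 = 216 voxels
  1. axis=1 (XZ plane), |mask|=18  ⇒  voxels=108
  2. axis=0 (YZ plane), |mask|=23  ⇒  voxels=66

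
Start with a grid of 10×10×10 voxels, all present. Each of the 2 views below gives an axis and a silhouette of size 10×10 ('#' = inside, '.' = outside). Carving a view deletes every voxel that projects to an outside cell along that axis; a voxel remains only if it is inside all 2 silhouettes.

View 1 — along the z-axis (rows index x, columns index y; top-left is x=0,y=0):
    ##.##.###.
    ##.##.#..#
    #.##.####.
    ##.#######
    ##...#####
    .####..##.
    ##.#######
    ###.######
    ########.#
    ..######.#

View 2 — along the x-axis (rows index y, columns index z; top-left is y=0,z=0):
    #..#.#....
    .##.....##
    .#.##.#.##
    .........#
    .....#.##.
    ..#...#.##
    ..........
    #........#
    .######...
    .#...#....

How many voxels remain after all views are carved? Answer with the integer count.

220 voxels

initial block: 10^3 = 1000
carve view 1 (along z, XY-mask fill 76/100): 760 voxels remain
carve view 2 (along x, YZ-mask fill 31/100): 220 voxels remain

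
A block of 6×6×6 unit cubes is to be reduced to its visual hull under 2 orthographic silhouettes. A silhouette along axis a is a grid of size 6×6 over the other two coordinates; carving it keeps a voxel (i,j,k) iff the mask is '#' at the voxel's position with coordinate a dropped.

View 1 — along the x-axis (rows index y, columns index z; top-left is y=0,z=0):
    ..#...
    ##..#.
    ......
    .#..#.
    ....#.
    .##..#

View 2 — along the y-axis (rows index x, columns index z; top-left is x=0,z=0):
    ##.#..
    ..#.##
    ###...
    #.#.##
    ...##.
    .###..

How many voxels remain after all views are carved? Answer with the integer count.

voxel count = 31

start: 6×6×6 = 216 voxels
carve view 1 (along x, YZ-mask fill 10/36): 60 voxels remain
carve view 2 (along y, XZ-mask fill 18/36): 31 voxels remain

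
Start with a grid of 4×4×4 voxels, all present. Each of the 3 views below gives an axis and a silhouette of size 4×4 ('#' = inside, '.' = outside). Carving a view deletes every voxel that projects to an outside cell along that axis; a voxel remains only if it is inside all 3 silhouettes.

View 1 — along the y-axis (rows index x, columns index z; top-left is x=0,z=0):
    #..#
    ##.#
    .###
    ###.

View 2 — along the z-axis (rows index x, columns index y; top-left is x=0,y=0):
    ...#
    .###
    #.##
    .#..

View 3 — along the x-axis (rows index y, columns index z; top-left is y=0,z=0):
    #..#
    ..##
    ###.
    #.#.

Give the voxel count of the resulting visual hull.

initial block: 4^3 = 64
carve view 1 (along y, XZ-mask fill 11/16): 44 voxels remain
carve view 2 (along z, XY-mask fill 8/16): 23 voxels remain
carve view 3 (along x, YZ-mask fill 9/16): 10 voxels remain

10 voxels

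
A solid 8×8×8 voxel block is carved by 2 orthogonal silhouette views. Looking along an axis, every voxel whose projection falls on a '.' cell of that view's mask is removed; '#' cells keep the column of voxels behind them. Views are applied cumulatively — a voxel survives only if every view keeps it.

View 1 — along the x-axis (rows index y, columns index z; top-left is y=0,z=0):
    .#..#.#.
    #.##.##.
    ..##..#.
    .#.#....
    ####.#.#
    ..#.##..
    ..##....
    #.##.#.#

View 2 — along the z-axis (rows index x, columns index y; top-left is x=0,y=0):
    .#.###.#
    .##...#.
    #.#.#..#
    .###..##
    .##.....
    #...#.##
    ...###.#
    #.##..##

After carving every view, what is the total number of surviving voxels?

full grid |V| = 512
step 1: project along x, AND mask (29/64) → |grid| = 232
step 2: project along z, AND mask (32/64) → |grid| = 120

voxel count = 120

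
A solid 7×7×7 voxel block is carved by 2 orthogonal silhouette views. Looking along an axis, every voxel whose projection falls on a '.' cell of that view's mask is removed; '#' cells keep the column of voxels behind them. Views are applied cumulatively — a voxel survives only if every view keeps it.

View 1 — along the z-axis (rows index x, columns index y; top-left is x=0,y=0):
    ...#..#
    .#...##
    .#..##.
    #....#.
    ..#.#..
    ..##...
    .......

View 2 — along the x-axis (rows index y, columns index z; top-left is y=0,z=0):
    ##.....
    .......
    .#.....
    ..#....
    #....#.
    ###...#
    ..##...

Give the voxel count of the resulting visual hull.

voxel count = 26

start: 7×7×7 = 343 voxels
after view 1 [z-axis, 14 of 49 cells solid] → remaining = 98
after view 2 [x-axis, 12 of 49 cells solid] → remaining = 26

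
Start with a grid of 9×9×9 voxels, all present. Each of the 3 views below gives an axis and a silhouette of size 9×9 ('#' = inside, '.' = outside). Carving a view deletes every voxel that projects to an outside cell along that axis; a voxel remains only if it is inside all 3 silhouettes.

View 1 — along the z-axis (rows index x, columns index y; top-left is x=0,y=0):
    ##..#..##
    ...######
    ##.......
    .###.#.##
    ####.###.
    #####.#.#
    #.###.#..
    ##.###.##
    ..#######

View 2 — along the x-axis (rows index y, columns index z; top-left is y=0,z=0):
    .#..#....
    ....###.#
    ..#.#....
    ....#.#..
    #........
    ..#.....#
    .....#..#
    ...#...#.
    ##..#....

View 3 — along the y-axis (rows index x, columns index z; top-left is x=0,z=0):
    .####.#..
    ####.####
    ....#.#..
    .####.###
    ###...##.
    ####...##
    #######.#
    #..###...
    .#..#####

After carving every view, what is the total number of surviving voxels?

voxel count = 72

before carving: 729 voxels (9×9×9)
  1. axis=2 (XY plane), |mask|=52  ⇒  voxels=468
  2. axis=0 (YZ plane), |mask|=20  ⇒  voxels=116
  3. axis=1 (XZ plane), |mask|=51  ⇒  voxels=72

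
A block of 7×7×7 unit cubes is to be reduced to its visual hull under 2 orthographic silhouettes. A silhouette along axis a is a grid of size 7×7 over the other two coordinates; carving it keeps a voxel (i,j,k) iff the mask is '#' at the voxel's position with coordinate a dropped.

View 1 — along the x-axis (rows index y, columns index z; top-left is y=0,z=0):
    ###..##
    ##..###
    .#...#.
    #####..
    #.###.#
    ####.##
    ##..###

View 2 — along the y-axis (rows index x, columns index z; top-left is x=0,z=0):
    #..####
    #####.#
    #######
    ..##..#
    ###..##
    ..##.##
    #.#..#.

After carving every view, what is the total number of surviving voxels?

|visual hull| = 154

initial block: 7^3 = 343
V1 x: intersect with YZ mask (33 set) -- 231 left
V2 y: intersect with XZ mask (33 set) -- 154 left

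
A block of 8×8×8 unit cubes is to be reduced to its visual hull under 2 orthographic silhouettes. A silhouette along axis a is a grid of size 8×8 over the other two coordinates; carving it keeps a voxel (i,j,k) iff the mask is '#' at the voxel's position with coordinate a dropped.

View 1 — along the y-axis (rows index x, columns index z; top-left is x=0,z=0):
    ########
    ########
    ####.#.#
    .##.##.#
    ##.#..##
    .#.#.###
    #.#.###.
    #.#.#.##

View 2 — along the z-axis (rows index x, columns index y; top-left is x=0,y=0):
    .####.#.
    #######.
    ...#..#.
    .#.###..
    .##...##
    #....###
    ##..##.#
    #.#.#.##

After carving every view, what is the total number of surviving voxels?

before carving: 512 voxels (8×8×8)
step 1: project along y, AND mask (47/64) → |grid| = 376
step 2: project along z, AND mask (36/64) → |grid| = 218

218 voxels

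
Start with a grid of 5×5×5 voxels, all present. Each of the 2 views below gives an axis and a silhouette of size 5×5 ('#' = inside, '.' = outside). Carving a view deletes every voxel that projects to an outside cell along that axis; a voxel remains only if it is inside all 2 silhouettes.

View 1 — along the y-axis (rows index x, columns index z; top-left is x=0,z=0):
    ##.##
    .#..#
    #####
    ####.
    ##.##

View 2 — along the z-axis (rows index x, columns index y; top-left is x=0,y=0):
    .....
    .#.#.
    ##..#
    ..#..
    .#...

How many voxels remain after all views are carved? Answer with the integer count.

|visual hull| = 27

full grid |V| = 125
step 1: project along y, AND mask (19/25) → |grid| = 95
step 2: project along z, AND mask (7/25) → |grid| = 27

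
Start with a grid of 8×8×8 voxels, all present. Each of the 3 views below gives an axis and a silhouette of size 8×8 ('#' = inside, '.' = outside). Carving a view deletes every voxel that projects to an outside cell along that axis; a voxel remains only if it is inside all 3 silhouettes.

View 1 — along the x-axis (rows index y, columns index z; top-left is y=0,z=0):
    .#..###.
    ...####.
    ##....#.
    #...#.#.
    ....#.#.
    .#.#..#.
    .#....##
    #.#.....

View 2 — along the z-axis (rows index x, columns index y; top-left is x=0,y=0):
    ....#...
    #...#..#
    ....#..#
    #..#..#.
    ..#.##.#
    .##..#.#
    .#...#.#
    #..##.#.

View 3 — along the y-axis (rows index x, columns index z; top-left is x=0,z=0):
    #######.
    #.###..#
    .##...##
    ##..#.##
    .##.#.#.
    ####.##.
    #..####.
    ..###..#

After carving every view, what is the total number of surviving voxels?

|visual hull| = 46

before carving: 512 voxels (8×8×8)
carve view 1 (along x, YZ-mask fill 24/64): 192 voxels remain
carve view 2 (along z, XY-mask fill 24/64): 67 voxels remain
carve view 3 (along y, XZ-mask fill 40/64): 46 voxels remain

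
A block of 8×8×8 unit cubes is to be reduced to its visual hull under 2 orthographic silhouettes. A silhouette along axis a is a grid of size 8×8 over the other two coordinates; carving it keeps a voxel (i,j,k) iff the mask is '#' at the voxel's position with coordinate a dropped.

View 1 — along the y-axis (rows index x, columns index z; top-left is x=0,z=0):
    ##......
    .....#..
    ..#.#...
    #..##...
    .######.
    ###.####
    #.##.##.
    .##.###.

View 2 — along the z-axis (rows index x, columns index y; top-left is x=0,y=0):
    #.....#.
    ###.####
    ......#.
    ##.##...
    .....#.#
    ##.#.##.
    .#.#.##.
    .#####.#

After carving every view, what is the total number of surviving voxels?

remaining voxels: 122

before carving: 512 voxels (8×8×8)
[1] y-view keeps 31 columns → grid now 248
[2] z-view keeps 31 columns → grid now 122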